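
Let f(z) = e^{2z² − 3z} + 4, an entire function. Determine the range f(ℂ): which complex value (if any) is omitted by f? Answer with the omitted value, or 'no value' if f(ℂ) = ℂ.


Little Picard bounds the complement of f(ℂ) to at most one point.
The exponent g(z) = 2z² − 3z is a nonconstant polynomial, hence surjective onto ℂ. So e^{g(z)} takes every value in {e^w : w ∈ ℂ} = ℂ ∖ {0}. Adding 4 shifts the range to ℂ ∖ {4}. f omits exactly 4.

Omitted value: 4.


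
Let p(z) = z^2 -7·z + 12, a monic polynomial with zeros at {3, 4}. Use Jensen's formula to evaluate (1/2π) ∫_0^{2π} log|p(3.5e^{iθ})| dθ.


Zeros: 3, 4; r = 3.5.
Inside |z| < r: 3. Outside (|z| ≥ r): 4.
p(0) = 12, so log|p(0)| = log(12) = 2.4849.
Apply Jensen: I(r) = log|p(0)| + Σ_k log(r/|z_k|), summed over zeros inside |z| < r.
  log(r/|z_k|) for z_k = 3: log(3.5/3) = 0.1542
  Outside zeros (4) contribute nothing to the Jensen sum.
Sum over inside zeros: 0.1542.
I(r) = log|p(0)| + (inside sum) = 2.4849 + 0.1542 = 2.6391.
Note: since some zeros are outside |z| ≤ r, the simplified n·log(r) form does NOT apply — only the inside zeros contribute.

I(r) ≈ 2.6391.


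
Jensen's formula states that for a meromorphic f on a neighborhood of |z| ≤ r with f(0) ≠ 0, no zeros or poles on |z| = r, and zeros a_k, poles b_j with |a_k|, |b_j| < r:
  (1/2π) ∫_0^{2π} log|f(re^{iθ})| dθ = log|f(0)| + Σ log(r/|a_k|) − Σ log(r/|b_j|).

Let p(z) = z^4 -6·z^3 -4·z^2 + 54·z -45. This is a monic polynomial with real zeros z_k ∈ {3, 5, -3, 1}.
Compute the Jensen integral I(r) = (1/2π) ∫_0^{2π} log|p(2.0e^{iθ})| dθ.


Zeros: -3, 1, 3, 5; r = 2.0.
Inside |z| < r: 1. Outside (|z| ≥ r): -3, 3, 5.
p(0) = -45, so log|p(0)| = log(45) = 3.8067.
Apply Jensen: I(r) = log|p(0)| + Σ_k log(r/|z_k|), summed over zeros inside |z| < r.
  log(r/|z_k|) for z_k = 1: log(2.0/1) = 0.6931
  Outside zeros (-3, 3, 5) contribute nothing to the Jensen sum.
Sum over inside zeros: 0.6931.
I(r) = log|p(0)| + (inside sum) = 3.8067 + 0.6931 = 4.4998.
Note: since some zeros are outside |z| ≤ r, the simplified n·log(r) form does NOT apply — only the inside zeros contribute.

I(r) ≈ 4.4998.


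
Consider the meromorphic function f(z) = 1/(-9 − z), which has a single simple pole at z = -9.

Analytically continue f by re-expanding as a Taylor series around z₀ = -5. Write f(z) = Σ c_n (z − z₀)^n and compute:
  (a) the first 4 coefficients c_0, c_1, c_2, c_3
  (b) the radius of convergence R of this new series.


Let w = z − z₀, so z = z₀ + w.
Then -9 − z = -9 − (z₀ + w) = (-9 − z₀) − w = -4 − w.
f(z) = 1/(-4 − w) = (1/(-4)) · 1/(1 − w/(-4)) = Σ_{n≥0} w^n / (-4)^(n+1).
So c_n = 1/(-4)^(n+1):
  c_0 = 1/(-4)^1 = -1/4.
  c_1 = 1/(-4)^2 = 1/16.
  c_2 = 1/(-4)^3 = -1/64.
  c_3 = 1/(-4)^4 = 1/256.
The series is valid for |w/d| < 1, i.e. |z − z₀| < |d|.
Radius of convergence: R = |-9 − z₀| = |-4| = 4 (distance from z₀ to the singularity z = -9).

c_0 = -1/4, c_1 = 1/16, c_2 = -1/64, c_3 = 1/256; R = 4.


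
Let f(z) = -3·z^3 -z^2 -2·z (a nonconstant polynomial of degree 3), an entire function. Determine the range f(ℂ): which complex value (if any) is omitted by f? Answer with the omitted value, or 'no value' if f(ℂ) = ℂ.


Little Picard bounds the complement of f(ℂ) to at most one point.
For every w ∈ ℂ, the equation p(z) − w = 0 is a nonconstant polynomial in z and hence has at least one root by the fundamental theorem of algebra. So p is surjective onto ℂ, omitting no value.

Omitted value: no value.


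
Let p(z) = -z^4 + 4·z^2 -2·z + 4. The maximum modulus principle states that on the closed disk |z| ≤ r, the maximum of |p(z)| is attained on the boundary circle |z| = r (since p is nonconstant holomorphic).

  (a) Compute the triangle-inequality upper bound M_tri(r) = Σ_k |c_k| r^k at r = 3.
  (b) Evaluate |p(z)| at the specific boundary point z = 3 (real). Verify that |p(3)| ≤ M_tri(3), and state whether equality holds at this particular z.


Coefficients: c_0 = 4, c_1 = -2, c_2 = 4, c_3 = 0, c_4 = -1. Radius r = 3.
Part (a). Triangle bound: M_tri(r) = Σ_k |c_k| r^k
  = |4|·3^0 + |-2|·3^1 + |4|·3^2 + |0|·3^3 + |-1|·3^4
  = 4 + 6 + 36 + 0 + 81 = 127.
This bounds M(r) := max_{|z|=r} |p(z)| from above; equality holds iff all terms c_k z^k can be made to align in phase at a single z on |z|=r.
Part (b). At z = 3 (real, on the circle |z| = r):
  p(3) = (4)·3^0 + (-2)·3^1 + (4)·3^2 + (0)·3^3 + (-1)·3^4 = -47.
  |p(3)| = 47.
Check: |p(3)| = 47 ≤ 127 = M_tri(3). ✓ Equality does not hold at z = 3 (the coefficients have mixed signs, so the terms do not all align in phase there).

M_tri(3) = 127; |p(3)| = 47; equality at z=3: no.


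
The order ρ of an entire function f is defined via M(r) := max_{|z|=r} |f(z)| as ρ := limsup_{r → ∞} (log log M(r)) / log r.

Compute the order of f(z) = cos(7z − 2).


cos(w) is a linear combination of e^{iw} and e^{−iw} (or e^w, e^{−w} in the hyperbolic case), so |cos(w)| ≤ e^{|w|}. With w = 7z − 2, |w| ≤ 7|z| + 2 = 7r + 2 on |z| = r, giving M(r) ≤ e^{7r + 2}, so ρ ≤ 1. On a suitable ray (z = it for sin/cos; z = t for sinh/cosh, t real → ∞), |cos(7z − 2)| grows like e^{7|t|}/2, so ρ ≥ 1. Hence ρ = 1.
Therefore ρ = 1.

Order ρ = 1.


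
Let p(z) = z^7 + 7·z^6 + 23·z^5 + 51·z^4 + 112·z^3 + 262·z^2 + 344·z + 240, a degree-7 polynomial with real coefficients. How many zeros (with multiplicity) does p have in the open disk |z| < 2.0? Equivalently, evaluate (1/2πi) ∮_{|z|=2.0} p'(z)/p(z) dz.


The zeros of p are: -3, (-1 + 1i), (-1 - 1i), (-2 + 2i), (-2 - 2i), (1 + 2i), (1 - 2i).
Their magnitudes are: 3, 1.414, 1.414, 2.828, 2.828, 2.236, 2.236.
Zeros with |z| < R = 2.0: (-1 + 1i), (-1 - 1i).
Count = 2.
By the argument principle, (1/2πi) ∮_{|z|=R} p'(z)/p(z) dz equals exactly this count.

Number of zeros inside |z| < 2.0: 2.


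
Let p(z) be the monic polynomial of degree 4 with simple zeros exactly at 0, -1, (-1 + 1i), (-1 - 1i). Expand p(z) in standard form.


The polynomial is p(z) = ∏_{α ∈ S} (z − α), where S = {0, -1, (-1 + 1i), (-1 - 1i)}.
Expanding the product yields: p(z) = z^4 + 3·z^3 + 4·z^2 + 2·z.
Note conjugate pairs combine to real quadratics: (z − (-1+1i))(z − (-1−1i)) = z² + 2z + 2.
The resulting polynomial has degree 4 and real coefficients as required.

p(z) = z^4 + 3·z^3 + 4·z^2 + 2·z.


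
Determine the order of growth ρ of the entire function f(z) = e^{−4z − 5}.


|e^{−4z − 5}| = e^{Re(-4·z) + -5} ≤ e^{4|z|^1 + -5} = e^{4r^1 + -5} on |z| = r, so ρ ≤ 1. Choosing z on |z|=r so that -4·z is real positive (always possible by picking arg z appropriately) gives |f(z)| = e^{4r^1 + -5}, matching the bound. The additive constant -5 does not affect log log M(r) ~ 1·log r. Hence ρ = 1.
Therefore ρ = 1.

Order ρ = 1.


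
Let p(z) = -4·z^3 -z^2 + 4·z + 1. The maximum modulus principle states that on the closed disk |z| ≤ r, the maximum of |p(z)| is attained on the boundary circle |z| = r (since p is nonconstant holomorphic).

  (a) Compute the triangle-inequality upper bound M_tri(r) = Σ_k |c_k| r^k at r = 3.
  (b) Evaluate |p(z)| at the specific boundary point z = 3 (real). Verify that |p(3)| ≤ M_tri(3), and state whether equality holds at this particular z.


Coefficients: c_0 = 1, c_1 = 4, c_2 = -1, c_3 = -4. Radius r = 3.
Part (a). Triangle bound: M_tri(r) = Σ_k |c_k| r^k
  = |1|·3^0 + |4|·3^1 + |-1|·3^2 + |-4|·3^3
  = 1 + 12 + 9 + 108 = 130.
This bounds M(r) := max_{|z|=r} |p(z)| from above; equality holds iff all terms c_k z^k can be made to align in phase at a single z on |z|=r.
Part (b). At z = 3 (real, on the circle |z| = r):
  p(3) = (1)·3^0 + (4)·3^1 + (-1)·3^2 + (-4)·3^3 = -104.
  |p(3)| = 104.
Check: |p(3)| = 104 ≤ 130 = M_tri(3). ✓ Equality does not hold at z = 3 (the coefficients have mixed signs, so the terms do not all align in phase there).

M_tri(3) = 130; |p(3)| = 104; equality at z=3: no.


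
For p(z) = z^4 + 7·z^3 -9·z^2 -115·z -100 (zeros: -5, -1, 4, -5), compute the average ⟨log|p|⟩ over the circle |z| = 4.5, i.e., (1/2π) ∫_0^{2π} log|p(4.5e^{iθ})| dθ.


Zeros: -5, -5, -1, 4; r = 4.5.
Inside |z| < r: -1, 4. Outside (|z| ≥ r): -5, -5.
p(0) = -100, so log|p(0)| = log(100) = 4.6052.
Apply Jensen: I(r) = log|p(0)| + Σ_k log(r/|z_k|), summed over zeros inside |z| < r.
  log(r/|z_k|) for z_k = -1: log(4.5/1) = 1.5041
  log(r/|z_k|) for z_k = 4: log(4.5/4) = 0.1178
  Outside zeros (-5, -5) contribute nothing to the Jensen sum.
Sum over inside zeros: 1.6219.
I(r) = log|p(0)| + (inside sum) = 4.6052 + 1.6219 = 6.2270.
Note: since some zeros are outside |z| ≤ r, the simplified n·log(r) form does NOT apply — only the inside zeros contribute.

I(r) ≈ 6.2270.


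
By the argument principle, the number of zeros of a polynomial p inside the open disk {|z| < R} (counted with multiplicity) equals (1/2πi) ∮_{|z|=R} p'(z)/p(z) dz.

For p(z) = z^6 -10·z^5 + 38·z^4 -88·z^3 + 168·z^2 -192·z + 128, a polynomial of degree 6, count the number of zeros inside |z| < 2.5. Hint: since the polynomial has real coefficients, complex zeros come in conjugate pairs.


The zeros of p are: 4, (0 + 2i), (0 - 2i), 4, (1 + 1i), (1 - 1i).
Their magnitudes are: 4, 2, 2, 4, 1.414, 1.414.
Zeros with |z| < R = 2.5: (0 + 2i), (0 - 2i), (1 + 1i), (1 - 1i).
Count = 4.
By the argument principle, (1/2πi) ∮_{|z|=R} p'(z)/p(z) dz equals exactly this count.

Number of zeros inside |z| < 2.5: 4.


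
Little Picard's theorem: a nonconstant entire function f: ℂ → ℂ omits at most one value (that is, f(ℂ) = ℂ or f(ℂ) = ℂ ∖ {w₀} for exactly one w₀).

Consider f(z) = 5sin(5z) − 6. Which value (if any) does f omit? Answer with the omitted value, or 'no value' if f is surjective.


Little Picard bounds the complement of f(ℂ) to at most one point.
sin is entire and surjective onto ℂ: for every w ∈ ℂ, sin(ζ) = w has a solution ζ ∈ ℂ (e.g., via the complex inverse arcsin). With ζ = 5z this gives z = ζ/(5). Then 5·sin(5z) takes every value in 5·ℂ = ℂ, and adding -6 is a bijection of ℂ. So f is surjective and omits no value. (Note: only on the real line is sin bounded by [−1, 1].)

Omitted value: no value.


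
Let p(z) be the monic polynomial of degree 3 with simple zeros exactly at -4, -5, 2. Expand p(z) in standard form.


The polynomial is p(z) = ∏_{α ∈ S} (z − α), where S = {-4, -5, 2}.
Expanding the product yields: p(z) = z^3 + 7·z^2 + 2·z -40.
The resulting polynomial has degree 3 and real coefficients as required.

p(z) = z^3 + 7·z^2 + 2·z -40.


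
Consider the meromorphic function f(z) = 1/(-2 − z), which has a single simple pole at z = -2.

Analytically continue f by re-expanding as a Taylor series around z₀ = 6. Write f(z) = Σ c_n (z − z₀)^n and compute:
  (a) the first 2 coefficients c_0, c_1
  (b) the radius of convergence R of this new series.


Let w = z − z₀, so z = z₀ + w.
Then -2 − z = -2 − (z₀ + w) = (-2 − z₀) − w = -8 − w.
f(z) = 1/(-8 − w) = (1/(-8)) · 1/(1 − w/(-8)) = Σ_{n≥0} w^n / (-8)^(n+1).
So c_n = 1/(-8)^(n+1):
  c_0 = 1/(-8)^1 = -1/8.
  c_1 = 1/(-8)^2 = 1/64.
The series is valid for |w/d| < 1, i.e. |z − z₀| < |d|.
Radius of convergence: R = |-2 − z₀| = |-8| = 8 (distance from z₀ to the singularity z = -2).

c_0 = -1/8, c_1 = 1/64; R = 8.


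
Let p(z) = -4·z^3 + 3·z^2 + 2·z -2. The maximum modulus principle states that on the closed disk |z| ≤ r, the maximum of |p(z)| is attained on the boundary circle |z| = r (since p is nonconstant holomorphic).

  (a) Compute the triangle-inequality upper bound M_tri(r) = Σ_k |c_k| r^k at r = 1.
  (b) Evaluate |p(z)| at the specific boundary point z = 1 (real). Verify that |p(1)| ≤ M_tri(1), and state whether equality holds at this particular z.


Coefficients: c_0 = -2, c_1 = 2, c_2 = 3, c_3 = -4. Radius r = 1.
Part (a). Triangle bound: M_tri(r) = Σ_k |c_k| r^k
  = |-2|·1^0 + |2|·1^1 + |3|·1^2 + |-4|·1^3
  = 2 + 2 + 3 + 4 = 11.
This bounds M(r) := max_{|z|=r} |p(z)| from above; equality holds iff all terms c_k z^k can be made to align in phase at a single z on |z|=r.
Part (b). At z = 1 (real, on the circle |z| = r):
  p(1) = (-2)·1^0 + (2)·1^1 + (3)·1^2 + (-4)·1^3 = -1.
  |p(1)| = 1.
Check: |p(1)| = 1 ≤ 11 = M_tri(1). ✓ Equality does not hold at z = 1 (the coefficients have mixed signs, so the terms do not all align in phase there).

M_tri(1) = 11; |p(1)| = 1; equality at z=1: no.


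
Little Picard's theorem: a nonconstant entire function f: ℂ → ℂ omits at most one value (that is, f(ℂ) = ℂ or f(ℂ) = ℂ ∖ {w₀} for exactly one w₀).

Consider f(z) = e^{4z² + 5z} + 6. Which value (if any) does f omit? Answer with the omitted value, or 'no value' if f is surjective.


Little Picard bounds the complement of f(ℂ) to at most one point.
The exponent g(z) = 4z² + 5z is a nonconstant polynomial, hence surjective onto ℂ. So e^{g(z)} takes every value in {e^w : w ∈ ℂ} = ℂ ∖ {0}. Adding 6 shifts the range to ℂ ∖ {6}. f omits exactly 6.

Omitted value: 6.


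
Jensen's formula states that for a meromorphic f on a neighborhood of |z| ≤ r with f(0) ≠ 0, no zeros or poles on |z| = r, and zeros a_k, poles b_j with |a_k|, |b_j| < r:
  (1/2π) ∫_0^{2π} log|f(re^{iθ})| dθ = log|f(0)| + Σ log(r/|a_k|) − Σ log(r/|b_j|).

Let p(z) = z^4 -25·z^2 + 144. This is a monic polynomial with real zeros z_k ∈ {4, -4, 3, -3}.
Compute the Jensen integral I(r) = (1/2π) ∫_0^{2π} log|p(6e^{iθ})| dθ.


Zeros: -4, -3, 3, 4; r = 6.
Inside |z| < r: -4, -3, 3, 4. Outside (|z| ≥ r): ∅.
p(0) = 144, so log|p(0)| = log(144) = 4.9698.
Apply Jensen: I(r) = log|p(0)| + Σ_k log(r/|z_k|), summed over zeros inside |z| < r.
  log(r/|z_k|) for z_k = 4: log(6/4) = 0.4055
  log(r/|z_k|) for z_k = -4: log(6/4) = 0.4055
  log(r/|z_k|) for z_k = 3: log(6/3) = 0.6931
  log(r/|z_k|) for z_k = -3: log(6/3) = 0.6931
Sum over inside zeros: 2.1972.
I(r) = log|p(0)| + (inside sum) = 4.9698 + 2.1972 = 7.1670.
Closed form (all zeros inside, monic): I(r) = n·log(r) = 4·log(6) = 7.1670. ✓

I(r) ≈ 7.1670.


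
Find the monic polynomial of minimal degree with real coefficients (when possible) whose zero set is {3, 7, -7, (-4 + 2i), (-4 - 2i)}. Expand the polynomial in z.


The polynomial is p(z) = ∏_{α ∈ S} (z − α), where S = {3, 7, -7, (-4 + 2i), (-4 - 2i)}.
Expanding the product yields: p(z) = z^5 + 5·z^4 -53·z^3 -305·z^2 + 196·z + 2940.
Note conjugate pairs combine to real quadratics: (z − (-4+2i))(z − (-4−2i)) = z² + 8z + 20.
The resulting polynomial has degree 5 and real coefficients as required.

p(z) = z^5 + 5·z^4 -53·z^3 -305·z^2 + 196·z + 2940.


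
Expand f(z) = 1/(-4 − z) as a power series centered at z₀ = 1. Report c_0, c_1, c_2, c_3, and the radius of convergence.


Let w = z − z₀, so z = z₀ + w.
Then -4 − z = -4 − (z₀ + w) = (-4 − z₀) − w = -5 − w.
f(z) = 1/(-5 − w) = (1/(-5)) · 1/(1 − w/(-5)) = Σ_{n≥0} w^n / (-5)^(n+1).
So c_n = 1/(-5)^(n+1):
  c_0 = 1/(-5)^1 = -1/5.
  c_1 = 1/(-5)^2 = 1/25.
  c_2 = 1/(-5)^3 = -1/125.
  c_3 = 1/(-5)^4 = 1/625.
The series is valid for |w/d| < 1, i.e. |z − z₀| < |d|.
Radius of convergence: R = |-4 − z₀| = |-5| = 5 (distance from z₀ to the singularity z = -4).

c_0 = -1/5, c_1 = 1/25, c_2 = -1/125, c_3 = 1/625; R = 5.


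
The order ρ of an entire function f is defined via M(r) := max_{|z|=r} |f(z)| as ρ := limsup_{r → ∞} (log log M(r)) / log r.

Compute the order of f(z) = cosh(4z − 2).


cosh(w) is a linear combination of e^{iw} and e^{−iw} (or e^w, e^{−w} in the hyperbolic case), so |cosh(w)| ≤ e^{|w|}. With w = 4z − 2, |w| ≤ 4|z| + 2 = 4r + 2 on |z| = r, giving M(r) ≤ e^{4r + 2}, so ρ ≤ 1. On a suitable ray (z = it for sin/cos; z = t for sinh/cosh, t real → ∞), |cosh(4z − 2)| grows like e^{4|t|}/2, so ρ ≥ 1. Hence ρ = 1.
Therefore ρ = 1.

Order ρ = 1.


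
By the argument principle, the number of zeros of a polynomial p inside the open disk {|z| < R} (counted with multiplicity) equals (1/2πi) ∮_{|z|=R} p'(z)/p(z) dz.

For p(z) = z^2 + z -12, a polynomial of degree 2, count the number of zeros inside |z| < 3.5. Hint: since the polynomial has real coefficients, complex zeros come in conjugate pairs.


The zeros of p are: 3, -4.
Their magnitudes are: 3, 4.
Zeros with |z| < R = 3.5: 3.
Count = 1.
By the argument principle, (1/2πi) ∮_{|z|=R} p'(z)/p(z) dz equals exactly this count.

Number of zeros inside |z| < 3.5: 1.


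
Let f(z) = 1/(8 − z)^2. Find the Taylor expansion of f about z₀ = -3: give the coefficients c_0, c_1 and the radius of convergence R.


Let w = z − z₀, so z = z₀ + w.
Then 8 − z = 8 − (z₀ + w) = (8 − z₀) − w = 11 − w.
f(z) = 1/(11 − w)^2 = (1/(11)^2) · (1 − w/(11))^{−2}.
By the binomial series (1−u)^{−2} = Σ_{n≥0} C(n+1, 1) u^n for |u|<1, with u = w/(11):
  c_n = C(n+1, 1) / (11)^(n+2).
  c_0 = 1/(11)^2 = 1/121.
  c_1 = 2/(11)^3 = 2/1331.
The series is valid for |w/d| < 1, i.e. |z − z₀| < |d|.
Radius of convergence: R = |8 − z₀| = |11| = 11 (distance from z₀ to the singularity z = 8).

c_0 = 1/121, c_1 = 2/1331; R = 11.


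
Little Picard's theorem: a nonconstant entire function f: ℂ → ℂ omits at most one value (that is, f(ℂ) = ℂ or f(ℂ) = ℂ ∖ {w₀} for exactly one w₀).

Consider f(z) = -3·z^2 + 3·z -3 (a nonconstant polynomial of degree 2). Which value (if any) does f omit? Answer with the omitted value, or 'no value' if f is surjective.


Little Picard bounds the complement of f(ℂ) to at most one point.
For every w ∈ ℂ, the equation p(z) − w = 0 is a nonconstant polynomial in z and hence has at least one root by the fundamental theorem of algebra. So p is surjective onto ℂ, omitting no value.

Omitted value: no value.


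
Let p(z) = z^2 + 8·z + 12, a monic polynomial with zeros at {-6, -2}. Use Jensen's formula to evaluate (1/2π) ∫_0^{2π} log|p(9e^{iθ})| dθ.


Zeros: -6, -2; r = 9.
Inside |z| < r: -6, -2. Outside (|z| ≥ r): ∅.
p(0) = 12, so log|p(0)| = log(12) = 2.4849.
Apply Jensen: I(r) = log|p(0)| + Σ_k log(r/|z_k|), summed over zeros inside |z| < r.
  log(r/|z_k|) for z_k = -6: log(9/6) = 0.4055
  log(r/|z_k|) for z_k = -2: log(9/2) = 1.5041
Sum over inside zeros: 1.9095.
I(r) = log|p(0)| + (inside sum) = 2.4849 + 1.9095 = 4.3944.
Closed form (all zeros inside, monic): I(r) = n·log(r) = 2·log(9) = 4.3944. ✓

I(r) ≈ 4.3944.


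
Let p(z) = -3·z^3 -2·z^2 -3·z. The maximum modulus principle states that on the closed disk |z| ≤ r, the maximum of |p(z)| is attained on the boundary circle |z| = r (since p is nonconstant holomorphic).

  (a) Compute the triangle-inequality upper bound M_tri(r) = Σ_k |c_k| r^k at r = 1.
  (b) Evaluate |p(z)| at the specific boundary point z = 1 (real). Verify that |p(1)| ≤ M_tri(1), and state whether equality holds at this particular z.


Coefficients: c_0 = 0, c_1 = -3, c_2 = -2, c_3 = -3. Radius r = 1.
Part (a). Triangle bound: M_tri(r) = Σ_k |c_k| r^k
  = |0|·1^0 + |-3|·1^1 + |-2|·1^2 + |-3|·1^3
  = 0 + 3 + 2 + 3 = 8.
This bounds M(r) := max_{|z|=r} |p(z)| from above; equality holds iff all terms c_k z^k can be made to align in phase at a single z on |z|=r.
Part (b). At z = 1 (real, on the circle |z| = r):
  p(1) = (0)·1^0 + (-3)·1^1 + (-2)·1^2 + (-3)·1^3 = -8.
  |p(1)| = 8.
Since all nonzero coefficients share the same sign, |p(1)| = 8 = M_tri(1); the triangle bound is attained at z = 1, so in fact M(r) = 8.

M_tri(1) = 8; |p(1)| = 8; equality at z=1: yes.


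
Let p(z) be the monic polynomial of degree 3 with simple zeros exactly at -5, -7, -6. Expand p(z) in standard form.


The polynomial is p(z) = ∏_{α ∈ S} (z − α), where S = {-5, -7, -6}.
Expanding the product yields: p(z) = z^3 + 18·z^2 + 107·z + 210.
The resulting polynomial has degree 3 and real coefficients as required.

p(z) = z^3 + 18·z^2 + 107·z + 210.


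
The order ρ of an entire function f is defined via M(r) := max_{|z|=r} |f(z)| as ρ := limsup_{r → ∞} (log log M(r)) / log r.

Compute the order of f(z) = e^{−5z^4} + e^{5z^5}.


Each summand is entire of order 4 and 5 respectively (as in the single-exponential case). The order of a sum is at most the max of the orders, so ρ ≤ 5. For the lower bound: on |z|=r choose arg z so that 5z^5 is real positive; then |e^{5z^5}| = e^{5r^5} while |e^{-5z^4}| ≤ e^{5r^4} = o(e^{5r^5}). So |f| ≥ e^{5r^5}(1 − o(1)) and ρ ≥ 5. Hence ρ = max(4, 5) = 5.
Therefore ρ = 5.

Order ρ = 5.


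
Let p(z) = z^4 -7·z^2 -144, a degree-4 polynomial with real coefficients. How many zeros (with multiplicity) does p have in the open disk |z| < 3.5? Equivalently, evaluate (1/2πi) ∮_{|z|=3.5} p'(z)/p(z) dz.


The zeros of p are: (0 + 3i), (0 - 3i), -4, 4.
Their magnitudes are: 3, 3, 4, 4.
Zeros with |z| < R = 3.5: (0 + 3i), (0 - 3i).
Count = 2.
By the argument principle, (1/2πi) ∮_{|z|=R} p'(z)/p(z) dz equals exactly this count.

Number of zeros inside |z| < 3.5: 2.


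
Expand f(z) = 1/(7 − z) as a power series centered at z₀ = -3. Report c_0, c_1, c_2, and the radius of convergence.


Let w = z − z₀, so z = z₀ + w.
Then 7 − z = 7 − (z₀ + w) = (7 − z₀) − w = 10 − w.
f(z) = 1/(10 − w) = (1/(10)) · 1/(1 − w/(10)) = Σ_{n≥0} w^n / (10)^(n+1).
So c_n = 1/(10)^(n+1):
  c_0 = 1/(10)^1 = 1/10.
  c_1 = 1/(10)^2 = 1/100.
  c_2 = 1/(10)^3 = 1/1000.
The series is valid for |w/d| < 1, i.e. |z − z₀| < |d|.
Radius of convergence: R = |7 − z₀| = |10| = 10 (distance from z₀ to the singularity z = 7).

c_0 = 1/10, c_1 = 1/100, c_2 = 1/1000; R = 10.


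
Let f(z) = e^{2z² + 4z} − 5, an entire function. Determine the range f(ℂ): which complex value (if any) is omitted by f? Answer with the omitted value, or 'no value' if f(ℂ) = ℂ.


Little Picard bounds the complement of f(ℂ) to at most one point.
The exponent g(z) = 2z² + 4z is a nonconstant polynomial, hence surjective onto ℂ. So e^{g(z)} takes every value in {e^w : w ∈ ℂ} = ℂ ∖ {0}. Adding -5 shifts the range to ℂ ∖ {-5}. f omits exactly -5.

Omitted value: -5.


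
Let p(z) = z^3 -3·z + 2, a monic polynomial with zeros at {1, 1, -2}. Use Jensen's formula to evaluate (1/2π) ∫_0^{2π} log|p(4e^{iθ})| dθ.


Zeros: -2, 1, 1; r = 4.
Inside |z| < r: -2, 1, 1. Outside (|z| ≥ r): ∅.
p(0) = 2, so log|p(0)| = log(2) = 0.6931.
Apply Jensen: I(r) = log|p(0)| + Σ_k log(r/|z_k|), summed over zeros inside |z| < r.
  log(r/|z_k|) for z_k = 1: log(4/1) = 1.3863
  log(r/|z_k|) for z_k = 1: log(4/1) = 1.3863
  log(r/|z_k|) for z_k = -2: log(4/2) = 0.6931
Sum over inside zeros: 3.4657.
I(r) = log|p(0)| + (inside sum) = 0.6931 + 3.4657 = 4.1589.
Closed form (all zeros inside, monic): I(r) = n·log(r) = 3·log(4) = 4.1589. ✓

I(r) ≈ 4.1589.


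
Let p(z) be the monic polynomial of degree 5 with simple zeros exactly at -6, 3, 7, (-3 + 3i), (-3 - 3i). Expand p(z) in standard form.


The polynomial is p(z) = ∏_{α ∈ S} (z − α), where S = {-6, 3, 7, (-3 + 3i), (-3 - 3i)}.
Expanding the product yields: p(z) = z^5 + 2·z^4 -45·z^3 -180·z^2 + 54·z + 2268.
Note conjugate pairs combine to real quadratics: (z − (-3+3i))(z − (-3−3i)) = z² + 6z + 18.
The resulting polynomial has degree 5 and real coefficients as required.

p(z) = z^5 + 2·z^4 -45·z^3 -180·z^2 + 54·z + 2268.


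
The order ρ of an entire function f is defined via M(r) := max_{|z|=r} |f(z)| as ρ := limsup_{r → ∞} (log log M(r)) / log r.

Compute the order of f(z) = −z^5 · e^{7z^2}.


M(r) = max_{|z|=r} |-1|·|z|^5·|e^{7z^2}| = 1·r^5 · e^{7r^2} (the factors attain their maxima compatibly on |z|=r). Then log M(r) = log 1 + 5·log r + 7r^2, dominated by the last term, so log log M(r) ~ 2·log r. The polynomial factor -1z^5 contributes only a log r term and does not affect the order. ρ = 2.
Therefore ρ = 2.

Order ρ = 2.


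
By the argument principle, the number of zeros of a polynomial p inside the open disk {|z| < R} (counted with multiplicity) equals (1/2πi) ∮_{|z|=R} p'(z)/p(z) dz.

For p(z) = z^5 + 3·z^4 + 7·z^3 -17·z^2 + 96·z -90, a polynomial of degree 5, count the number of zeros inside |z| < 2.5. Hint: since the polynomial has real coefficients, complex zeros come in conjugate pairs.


The zeros of p are: (-3 + 3i), (-3 - 3i), (1 + 2i), (1 - 2i), 1.
Their magnitudes are: 4.243, 4.243, 2.236, 2.236, 1.
Zeros with |z| < R = 2.5: (1 + 2i), (1 - 2i), 1.
Count = 3.
By the argument principle, (1/2πi) ∮_{|z|=R} p'(z)/p(z) dz equals exactly this count.

Number of zeros inside |z| < 2.5: 3.


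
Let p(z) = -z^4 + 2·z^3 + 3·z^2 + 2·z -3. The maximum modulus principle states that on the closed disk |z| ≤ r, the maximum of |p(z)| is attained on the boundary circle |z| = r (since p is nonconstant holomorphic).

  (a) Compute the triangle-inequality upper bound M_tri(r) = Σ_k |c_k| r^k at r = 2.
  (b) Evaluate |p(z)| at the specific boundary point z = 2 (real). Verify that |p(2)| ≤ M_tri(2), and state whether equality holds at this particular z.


Coefficients: c_0 = -3, c_1 = 2, c_2 = 3, c_3 = 2, c_4 = -1. Radius r = 2.
Part (a). Triangle bound: M_tri(r) = Σ_k |c_k| r^k
  = |-3|·2^0 + |2|·2^1 + |3|·2^2 + |2|·2^3 + |-1|·2^4
  = 3 + 4 + 12 + 16 + 16 = 51.
This bounds M(r) := max_{|z|=r} |p(z)| from above; equality holds iff all terms c_k z^k can be made to align in phase at a single z on |z|=r.
Part (b). At z = 2 (real, on the circle |z| = r):
  p(2) = (-3)·2^0 + (2)·2^1 + (3)·2^2 + (2)·2^3 + (-1)·2^4 = 13.
  |p(2)| = 13.
Check: |p(2)| = 13 ≤ 51 = M_tri(2). ✓ Equality does not hold at z = 2 (the coefficients have mixed signs, so the terms do not all align in phase there).

M_tri(2) = 51; |p(2)| = 13; equality at z=2: no.


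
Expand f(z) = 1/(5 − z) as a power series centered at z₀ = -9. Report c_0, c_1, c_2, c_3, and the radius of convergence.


Let w = z − z₀, so z = z₀ + w.
Then 5 − z = 5 − (z₀ + w) = (5 − z₀) − w = 14 − w.
f(z) = 1/(14 − w) = (1/(14)) · 1/(1 − w/(14)) = Σ_{n≥0} w^n / (14)^(n+1).
So c_n = 1/(14)^(n+1):
  c_0 = 1/(14)^1 = 1/14.
  c_1 = 1/(14)^2 = 1/196.
  c_2 = 1/(14)^3 = 1/2744.
  c_3 = 1/(14)^4 = 1/38416.
The series is valid for |w/d| < 1, i.e. |z − z₀| < |d|.
Radius of convergence: R = |5 − z₀| = |14| = 14 (distance from z₀ to the singularity z = 5).

c_0 = 1/14, c_1 = 1/196, c_2 = 1/2744, c_3 = 1/38416; R = 14.


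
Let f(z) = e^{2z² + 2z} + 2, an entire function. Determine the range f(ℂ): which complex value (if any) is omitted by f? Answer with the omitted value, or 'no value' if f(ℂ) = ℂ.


Little Picard bounds the complement of f(ℂ) to at most one point.
The exponent g(z) = 2z² + 2z is a nonconstant polynomial, hence surjective onto ℂ. So e^{g(z)} takes every value in {e^w : w ∈ ℂ} = ℂ ∖ {0}. Adding 2 shifts the range to ℂ ∖ {2}. f omits exactly 2.

Omitted value: 2.


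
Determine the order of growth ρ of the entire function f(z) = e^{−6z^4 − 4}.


|e^{−6z^4 − 4}| = e^{Re(-6·z^4) + -4} ≤ e^{6|z|^4 + -4} = e^{6r^4 + -4} on |z| = r, so ρ ≤ 4. Choosing z on |z|=r so that -6·z^4 is real positive (always possible by picking arg z appropriately) gives |f(z)| = e^{6r^4 + -4}, matching the bound. The additive constant -4 does not affect log log M(r) ~ 4·log r. Hence ρ = 4.
Therefore ρ = 4.

Order ρ = 4.


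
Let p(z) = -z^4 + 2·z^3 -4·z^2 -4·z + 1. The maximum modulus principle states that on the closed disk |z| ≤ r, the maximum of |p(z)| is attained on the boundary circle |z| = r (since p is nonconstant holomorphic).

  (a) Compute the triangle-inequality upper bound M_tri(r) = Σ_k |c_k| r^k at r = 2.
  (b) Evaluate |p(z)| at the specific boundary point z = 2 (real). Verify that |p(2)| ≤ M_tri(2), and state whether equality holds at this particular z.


Coefficients: c_0 = 1, c_1 = -4, c_2 = -4, c_3 = 2, c_4 = -1. Radius r = 2.
Part (a). Triangle bound: M_tri(r) = Σ_k |c_k| r^k
  = |1|·2^0 + |-4|·2^1 + |-4|·2^2 + |2|·2^3 + |-1|·2^4
  = 1 + 8 + 16 + 16 + 16 = 57.
This bounds M(r) := max_{|z|=r} |p(z)| from above; equality holds iff all terms c_k z^k can be made to align in phase at a single z on |z|=r.
Part (b). At z = 2 (real, on the circle |z| = r):
  p(2) = (1)·2^0 + (-4)·2^1 + (-4)·2^2 + (2)·2^3 + (-1)·2^4 = -23.
  |p(2)| = 23.
Check: |p(2)| = 23 ≤ 57 = M_tri(2). ✓ Equality does not hold at z = 2 (the coefficients have mixed signs, so the terms do not all align in phase there).

M_tri(2) = 57; |p(2)| = 23; equality at z=2: no.


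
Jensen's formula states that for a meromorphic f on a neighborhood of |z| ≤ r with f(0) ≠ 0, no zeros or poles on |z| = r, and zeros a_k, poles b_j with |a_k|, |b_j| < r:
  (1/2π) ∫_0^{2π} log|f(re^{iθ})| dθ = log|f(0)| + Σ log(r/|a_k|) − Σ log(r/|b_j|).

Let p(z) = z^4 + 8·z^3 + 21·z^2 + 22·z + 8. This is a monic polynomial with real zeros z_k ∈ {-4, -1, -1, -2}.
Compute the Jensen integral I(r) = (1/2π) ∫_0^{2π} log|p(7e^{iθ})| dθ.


Zeros: -4, -2, -1, -1; r = 7.
Inside |z| < r: -4, -2, -1, -1. Outside (|z| ≥ r): ∅.
p(0) = 8, so log|p(0)| = log(8) = 2.0794.
Apply Jensen: I(r) = log|p(0)| + Σ_k log(r/|z_k|), summed over zeros inside |z| < r.
  log(r/|z_k|) for z_k = -4: log(7/4) = 0.5596
  log(r/|z_k|) for z_k = -1: log(7/1) = 1.9459
  log(r/|z_k|) for z_k = -1: log(7/1) = 1.9459
  log(r/|z_k|) for z_k = -2: log(7/2) = 1.2528
Sum over inside zeros: 5.7042.
I(r) = log|p(0)| + (inside sum) = 2.0794 + 5.7042 = 7.7836.
Closed form (all zeros inside, monic): I(r) = n·log(r) = 4·log(7) = 7.7836. ✓

I(r) ≈ 7.7836.


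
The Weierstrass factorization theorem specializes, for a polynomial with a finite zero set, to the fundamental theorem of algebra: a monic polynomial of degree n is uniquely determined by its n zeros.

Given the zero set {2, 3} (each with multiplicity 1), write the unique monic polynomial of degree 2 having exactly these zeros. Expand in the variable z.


The polynomial is p(z) = ∏_{α ∈ S} (z − α), where S = {2, 3}.
Expanding the product yields: p(z) = z^2 -5·z + 6.
The resulting polynomial has degree 2 and real coefficients as required.

p(z) = z^2 -5·z + 6.


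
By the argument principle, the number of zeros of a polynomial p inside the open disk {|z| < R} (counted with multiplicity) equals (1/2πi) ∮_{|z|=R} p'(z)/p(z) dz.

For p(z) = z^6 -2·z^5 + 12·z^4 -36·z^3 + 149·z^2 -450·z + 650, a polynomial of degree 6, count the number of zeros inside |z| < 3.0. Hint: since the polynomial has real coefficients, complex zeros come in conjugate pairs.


The zeros of p are: (2 + 1i), (2 - 1i), (-2 + 3i), (-2 - 3i), (1 + 3i), (1 - 3i).
Their magnitudes are: 2.236, 2.236, 3.606, 3.606, 3.162, 3.162.
Zeros with |z| < R = 3.0: (2 + 1i), (2 - 1i).
Count = 2.
By the argument principle, (1/2πi) ∮_{|z|=R} p'(z)/p(z) dz equals exactly this count.

Number of zeros inside |z| < 3.0: 2.


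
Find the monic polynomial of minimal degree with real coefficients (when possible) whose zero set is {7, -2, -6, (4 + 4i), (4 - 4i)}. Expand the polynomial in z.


The polynomial is p(z) = ∏_{α ∈ S} (z − α), where S = {7, -2, -6, (4 + 4i), (4 - 4i)}.
Expanding the product yields: p(z) = z^5 -7·z^4 -20·z^3 + 300·z^2 -736·z -2688.
Note conjugate pairs combine to real quadratics: (z − (4+4i))(z − (4−4i)) = z² − 8z + 32.
The resulting polynomial has degree 5 and real coefficients as required.

p(z) = z^5 -7·z^4 -20·z^3 + 300·z^2 -736·z -2688.


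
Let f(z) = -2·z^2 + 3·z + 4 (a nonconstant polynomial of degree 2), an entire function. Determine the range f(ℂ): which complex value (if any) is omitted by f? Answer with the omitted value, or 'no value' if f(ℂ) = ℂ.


Little Picard bounds the complement of f(ℂ) to at most one point.
For every w ∈ ℂ, the equation p(z) − w = 0 is a nonconstant polynomial in z and hence has at least one root by the fundamental theorem of algebra. So p is surjective onto ℂ, omitting no value.

Omitted value: no value.


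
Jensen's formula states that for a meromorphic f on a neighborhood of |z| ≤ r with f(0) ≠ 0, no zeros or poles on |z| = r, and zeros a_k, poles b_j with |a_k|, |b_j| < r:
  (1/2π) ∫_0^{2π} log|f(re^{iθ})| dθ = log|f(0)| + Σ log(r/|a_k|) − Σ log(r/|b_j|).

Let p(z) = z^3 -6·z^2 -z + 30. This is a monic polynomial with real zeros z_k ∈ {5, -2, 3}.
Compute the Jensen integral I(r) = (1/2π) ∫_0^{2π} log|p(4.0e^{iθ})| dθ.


Zeros: -2, 3, 5; r = 4.0.
Inside |z| < r: -2, 3. Outside (|z| ≥ r): 5.
p(0) = 30, so log|p(0)| = log(30) = 3.4012.
Apply Jensen: I(r) = log|p(0)| + Σ_k log(r/|z_k|), summed over zeros inside |z| < r.
  log(r/|z_k|) for z_k = -2: log(4.0/2) = 0.6931
  log(r/|z_k|) for z_k = 3: log(4.0/3) = 0.2877
  Outside zeros (5) contribute nothing to the Jensen sum.
Sum over inside zeros: 0.9808.
I(r) = log|p(0)| + (inside sum) = 3.4012 + 0.9808 = 4.3820.
Note: since some zeros are outside |z| ≤ r, the simplified n·log(r) form does NOT apply — only the inside zeros contribute.

I(r) ≈ 4.3820.


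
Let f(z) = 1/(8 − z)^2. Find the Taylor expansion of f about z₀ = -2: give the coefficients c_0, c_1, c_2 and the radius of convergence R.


Let w = z − z₀, so z = z₀ + w.
Then 8 − z = 8 − (z₀ + w) = (8 − z₀) − w = 10 − w.
f(z) = 1/(10 − w)^2 = (1/(10)^2) · (1 − w/(10))^{−2}.
By the binomial series (1−u)^{−2} = Σ_{n≥0} C(n+1, 1) u^n for |u|<1, with u = w/(10):
  c_n = C(n+1, 1) / (10)^(n+2).
  c_0 = 1/(10)^2 = 1/100.
  c_1 = 2/(10)^3 = 1/500.
  c_2 = 3/(10)^4 = 3/10000.
The series is valid for |w/d| < 1, i.e. |z − z₀| < |d|.
Radius of convergence: R = |8 − z₀| = |10| = 10 (distance from z₀ to the singularity z = 8).

c_0 = 1/100, c_1 = 1/500, c_2 = 3/10000; R = 10.


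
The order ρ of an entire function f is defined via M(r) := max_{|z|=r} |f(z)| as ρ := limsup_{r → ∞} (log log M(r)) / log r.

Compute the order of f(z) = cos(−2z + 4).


cos(w) is a linear combination of e^{iw} and e^{−iw} (or e^w, e^{−w} in the hyperbolic case), so |cos(w)| ≤ e^{|w|}. With w = −2z + 4, |w| ≤ 2|z| + 4 = 2r + 4 on |z| = r, giving M(r) ≤ e^{2r + 4}, so ρ ≤ 1. On a suitable ray (z = it for sin/cos; z = t for sinh/cosh, t real → ∞), |cos(−2z + 4)| grows like e^{2|t|}/2, so ρ ≥ 1. Hence ρ = 1.
Therefore ρ = 1.

Order ρ = 1.


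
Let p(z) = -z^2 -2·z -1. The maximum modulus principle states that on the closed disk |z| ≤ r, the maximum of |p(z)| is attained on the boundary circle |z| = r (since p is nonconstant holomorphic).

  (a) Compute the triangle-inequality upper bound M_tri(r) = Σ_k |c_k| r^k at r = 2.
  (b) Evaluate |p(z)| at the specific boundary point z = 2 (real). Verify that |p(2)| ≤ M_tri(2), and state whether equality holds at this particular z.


Coefficients: c_0 = -1, c_1 = -2, c_2 = -1. Radius r = 2.
Part (a). Triangle bound: M_tri(r) = Σ_k |c_k| r^k
  = |-1|·2^0 + |-2|·2^1 + |-1|·2^2
  = 1 + 4 + 4 = 9.
This bounds M(r) := max_{|z|=r} |p(z)| from above; equality holds iff all terms c_k z^k can be made to align in phase at a single z on |z|=r.
Part (b). At z = 2 (real, on the circle |z| = r):
  p(2) = (-1)·2^0 + (-2)·2^1 + (-1)·2^2 = -9.
  |p(2)| = 9.
Since all nonzero coefficients share the same sign, |p(2)| = 9 = M_tri(2); the triangle bound is attained at z = 2, so in fact M(r) = 9.

M_tri(2) = 9; |p(2)| = 9; equality at z=2: yes.


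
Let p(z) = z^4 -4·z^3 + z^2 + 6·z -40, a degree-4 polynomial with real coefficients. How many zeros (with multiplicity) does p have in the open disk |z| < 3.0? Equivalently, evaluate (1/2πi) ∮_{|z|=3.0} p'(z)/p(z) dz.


The zeros of p are: -2, 4, (1 + 2i), (1 - 2i).
Their magnitudes are: 2, 4, 2.236, 2.236.
Zeros with |z| < R = 3.0: -2, (1 + 2i), (1 - 2i).
Count = 3.
By the argument principle, (1/2πi) ∮_{|z|=R} p'(z)/p(z) dz equals exactly this count.

Number of zeros inside |z| < 3.0: 3.


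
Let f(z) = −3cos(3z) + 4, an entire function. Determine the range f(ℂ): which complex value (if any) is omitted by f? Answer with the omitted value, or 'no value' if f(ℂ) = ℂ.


Little Picard bounds the complement of f(ℂ) to at most one point.
cos is entire and surjective onto ℂ: for every w ∈ ℂ, cos(ζ) = w has a solution ζ ∈ ℂ (e.g., via the complex inverse arccos). With ζ = 3z this gives z = ζ/(3). Then -3·cos(3z) takes every value in -3·ℂ = ℂ, and adding 4 is a bijection of ℂ. So f is surjective and omits no value. (Note: only on the real line is cos bounded by [−1, 1].)

Omitted value: no value.


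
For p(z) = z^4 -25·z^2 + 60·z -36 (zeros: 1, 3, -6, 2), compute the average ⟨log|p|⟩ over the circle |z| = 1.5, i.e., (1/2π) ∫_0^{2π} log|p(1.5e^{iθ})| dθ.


Zeros: -6, 1, 2, 3; r = 1.5.
Inside |z| < r: 1. Outside (|z| ≥ r): -6, 2, 3.
p(0) = -36, so log|p(0)| = log(36) = 3.5835.
Apply Jensen: I(r) = log|p(0)| + Σ_k log(r/|z_k|), summed over zeros inside |z| < r.
  log(r/|z_k|) for z_k = 1: log(1.5/1) = 0.4055
  Outside zeros (-6, 2, 3) contribute nothing to the Jensen sum.
Sum over inside zeros: 0.4055.
I(r) = log|p(0)| + (inside sum) = 3.5835 + 0.4055 = 3.9890.
Note: since some zeros are outside |z| ≤ r, the simplified n·log(r) form does NOT apply — only the inside zeros contribute.

I(r) ≈ 3.9890.


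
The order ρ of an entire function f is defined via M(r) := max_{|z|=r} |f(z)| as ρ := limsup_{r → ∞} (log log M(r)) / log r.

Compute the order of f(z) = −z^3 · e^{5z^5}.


M(r) = max_{|z|=r} |-1|·|z|^3·|e^{5z^5}| = 1·r^3 · e^{5r^5} (the factors attain their maxima compatibly on |z|=r). Then log M(r) = log 1 + 3·log r + 5r^5, dominated by the last term, so log log M(r) ~ 5·log r. The polynomial factor -1z^3 contributes only a log r term and does not affect the order. ρ = 5.
Therefore ρ = 5.

Order ρ = 5.


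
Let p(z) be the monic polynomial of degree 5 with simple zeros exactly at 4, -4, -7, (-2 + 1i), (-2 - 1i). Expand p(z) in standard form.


The polynomial is p(z) = ∏_{α ∈ S} (z − α), where S = {4, -4, -7, (-2 + 1i), (-2 - 1i)}.
Expanding the product yields: p(z) = z^5 + 11·z^4 + 17·z^3 -141·z^2 -528·z -560.
Note conjugate pairs combine to real quadratics: (z − (-2+1i))(z − (-2−1i)) = z² + 4z + 5.
The resulting polynomial has degree 5 and real coefficients as required.

p(z) = z^5 + 11·z^4 + 17·z^3 -141·z^2 -528·z -560.


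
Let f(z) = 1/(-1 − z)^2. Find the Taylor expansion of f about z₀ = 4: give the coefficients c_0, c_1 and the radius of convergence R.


Let w = z − z₀, so z = z₀ + w.
Then -1 − z = -1 − (z₀ + w) = (-1 − z₀) − w = -5 − w.
f(z) = 1/(-5 − w)^2 = (1/(-5)^2) · (1 − w/(-5))^{−2}.
By the binomial series (1−u)^{−2} = Σ_{n≥0} C(n+1, 1) u^n for |u|<1, with u = w/(-5):
  c_n = C(n+1, 1) / (-5)^(n+2).
  c_0 = 1/(-5)^2 = 1/25.
  c_1 = 2/(-5)^3 = -2/125.
The series is valid for |w/d| < 1, i.e. |z − z₀| < |d|.
Radius of convergence: R = |-1 − z₀| = |-5| = 5 (distance from z₀ to the singularity z = -1).

c_0 = 1/25, c_1 = -2/125; R = 5.


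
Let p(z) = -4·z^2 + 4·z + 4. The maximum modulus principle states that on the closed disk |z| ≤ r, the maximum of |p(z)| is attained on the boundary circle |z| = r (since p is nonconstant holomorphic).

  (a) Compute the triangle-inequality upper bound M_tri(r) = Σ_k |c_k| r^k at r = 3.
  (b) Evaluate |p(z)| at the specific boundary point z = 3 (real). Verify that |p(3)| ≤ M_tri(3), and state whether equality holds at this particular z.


Coefficients: c_0 = 4, c_1 = 4, c_2 = -4. Radius r = 3.
Part (a). Triangle bound: M_tri(r) = Σ_k |c_k| r^k
  = |4|·3^0 + |4|·3^1 + |-4|·3^2
  = 4 + 12 + 36 = 52.
This bounds M(r) := max_{|z|=r} |p(z)| from above; equality holds iff all terms c_k z^k can be made to align in phase at a single z on |z|=r.
Part (b). At z = 3 (real, on the circle |z| = r):
  p(3) = (4)·3^0 + (4)·3^1 + (-4)·3^2 = -20.
  |p(3)| = 20.
Check: |p(3)| = 20 ≤ 52 = M_tri(3). ✓ Equality does not hold at z = 3 (the coefficients have mixed signs, so the terms do not all align in phase there).

M_tri(3) = 52; |p(3)| = 20; equality at z=3: no.
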